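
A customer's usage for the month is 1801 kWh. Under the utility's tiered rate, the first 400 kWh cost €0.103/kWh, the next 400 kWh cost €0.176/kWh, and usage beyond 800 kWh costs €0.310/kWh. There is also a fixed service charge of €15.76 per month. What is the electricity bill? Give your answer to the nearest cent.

First 400 kWh × €0.103 = €41.20
Next 400 kWh × €0.176 = €70.40
Remaining 1001 kWh × €0.310 = €310.31
Energy charge = €421.91; + service €15.76 = €437.67

€437.67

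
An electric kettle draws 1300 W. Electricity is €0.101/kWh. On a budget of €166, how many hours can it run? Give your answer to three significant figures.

1260 h

Energy budget = €166 / €0.101 per kWh = 1,644 kWh = 1,643,564 Wh
Runtime = 1,643,564 Wh / 1300 W = 1,264 h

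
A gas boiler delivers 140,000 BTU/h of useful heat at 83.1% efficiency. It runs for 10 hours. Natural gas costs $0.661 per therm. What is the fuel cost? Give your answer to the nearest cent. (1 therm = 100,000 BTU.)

$11.14

Heat delivered = 140,000 BTU/h × 10 h = 1,400,000 BTU
Gas input = 1,400,000 / 0.831 = 1,684,717 BTU
= 1,684,717 / 100,000 = 16.85 therm
Cost = 16.85 × $0.661/therm = $11.14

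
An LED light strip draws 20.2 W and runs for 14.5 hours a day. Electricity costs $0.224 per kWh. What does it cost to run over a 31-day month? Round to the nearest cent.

Energy = 20.2 W × 14.5 h/day × 31 days = 9,080 Wh = 9.08 kWh
Cost = 9.08 kWh × $0.224/kWh = $2.03

$2.03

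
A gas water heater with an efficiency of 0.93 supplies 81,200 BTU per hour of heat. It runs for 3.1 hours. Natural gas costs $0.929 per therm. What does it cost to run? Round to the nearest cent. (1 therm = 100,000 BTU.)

$2.51

Heat delivered = 81,200 BTU/h × 3.1 h = 251,720 BTU
Gas input = 251,720 / 0.93 = 270,667 BTU
= 270,667 / 100,000 = 2.707 therm
Cost = 2.707 × $0.929/therm = $2.51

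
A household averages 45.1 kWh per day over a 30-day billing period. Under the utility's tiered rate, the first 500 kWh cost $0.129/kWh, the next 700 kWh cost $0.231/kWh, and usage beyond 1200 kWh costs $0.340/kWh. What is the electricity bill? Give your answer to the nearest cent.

$278.22

Usage = 45.1 kWh/day × 30 days = 1353 kWh
First 500 kWh × $0.129 = $64.50
Next 700 kWh × $0.231 = $161.70
Remaining 153 kWh × $0.340 = $52.02
Total = $278.22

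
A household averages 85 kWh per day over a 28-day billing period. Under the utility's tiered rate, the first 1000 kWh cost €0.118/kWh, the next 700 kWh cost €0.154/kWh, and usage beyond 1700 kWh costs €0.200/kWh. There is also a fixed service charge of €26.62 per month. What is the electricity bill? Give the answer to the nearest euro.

€388

Usage = 85 kWh/day × 28 days = 2380 kWh
First 1000 kWh × €0.118 = €118.00
Next 700 kWh × €0.154 = €107.80
Remaining 680 kWh × €0.200 = €136.00
Energy charge = €361.80; + service €26.62 = €388.42 ≈ €388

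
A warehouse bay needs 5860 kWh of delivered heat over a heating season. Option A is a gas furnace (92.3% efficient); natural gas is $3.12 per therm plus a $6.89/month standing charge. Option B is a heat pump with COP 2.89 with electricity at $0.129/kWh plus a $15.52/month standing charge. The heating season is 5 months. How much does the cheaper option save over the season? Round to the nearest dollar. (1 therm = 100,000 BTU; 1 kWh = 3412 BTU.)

$371

Heat load = 5860 kWh × 3412 = 19,994,320 BTU
Gas: input = 19,994,320 / 0.923 = 21,662,319 BTU = 216.6 therm → 216.6 × $3.12 = $675.86; + 5 × $6.89 standing = $710.31
Heat pump: 19,994,320 BTU / 3412 = 5,860 kWh heat; / 2.89 = 2,028 kWh in → × $0.129 = $261.57; + 5 × $15.52 standing = $339.17
Difference = |$710.31 − $339.17| = $371.14 ≈ $371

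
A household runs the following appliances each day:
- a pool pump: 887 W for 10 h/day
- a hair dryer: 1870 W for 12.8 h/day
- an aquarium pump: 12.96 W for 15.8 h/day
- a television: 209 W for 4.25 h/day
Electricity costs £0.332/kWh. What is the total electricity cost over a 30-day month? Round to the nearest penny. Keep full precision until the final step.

pool pump: 887 W × 10 h × 30 d = 266,100 Wh = 266.1 kWh
hair dryer: 1870 W × 12.8 h × 30 d = 718,080 Wh = 718.1 kWh
aquarium pump: 12.96 W × 15.8 h × 30 d = 6,143 Wh = 6.143 kWh
television: 209 W × 4.25 h × 30 d = 26,648 Wh = 26.65 kWh
Total energy = 266.1 + 718.1 + 6.143 + 26.65 = 1,017 kWh
Cost = 1,017 kWh × £0.332 = £337.63

£337.63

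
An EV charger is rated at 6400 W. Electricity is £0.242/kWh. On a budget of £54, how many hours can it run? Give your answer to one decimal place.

34.9 h

Energy budget = £54 / £0.242 per kWh = 223.1 kWh = 223,140 Wh
Runtime = 223,140 Wh / 6400 W = 34.87 h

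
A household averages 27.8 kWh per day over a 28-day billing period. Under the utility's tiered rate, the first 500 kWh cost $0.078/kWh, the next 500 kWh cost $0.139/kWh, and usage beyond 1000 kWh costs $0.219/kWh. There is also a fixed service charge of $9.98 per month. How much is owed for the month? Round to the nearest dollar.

$88

Usage = 27.8 kWh/day × 28 days = 778.4 kWh
First 500 kWh × $0.078 = $39.00
Next 278.4 kWh × $0.139 = $38.70
Remaining tier: 0 kWh (not reached)
Energy charge = $77.70; + service $9.98 = $87.68 ≈ $88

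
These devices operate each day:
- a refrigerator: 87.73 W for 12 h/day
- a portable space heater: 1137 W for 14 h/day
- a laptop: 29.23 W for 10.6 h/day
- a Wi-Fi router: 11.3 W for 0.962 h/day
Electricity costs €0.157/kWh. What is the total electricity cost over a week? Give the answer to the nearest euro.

refrigerator: 87.73 W × 12 h × 7 d = 7,369 Wh = 7.369 kWh
portable space heater: 1137 W × 14 h × 7 d = 111,426 Wh = 111.4 kWh
laptop: 29.23 W × 10.6 h × 7 d = 2,169 Wh = 2.169 kWh
Wi-Fi router: 11.3 W × 0.962 h × 7 d = 76 Wh = 0.07609 kWh
Total energy = 7.369 + 111.4 + 2.169 + 0.07609 = 121 kWh
Cost = 121 kWh × €0.157 = €19.00

€19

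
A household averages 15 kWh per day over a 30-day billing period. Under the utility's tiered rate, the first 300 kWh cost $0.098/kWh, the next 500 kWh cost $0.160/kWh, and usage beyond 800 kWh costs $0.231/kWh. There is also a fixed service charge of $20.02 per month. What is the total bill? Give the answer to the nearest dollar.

Usage = 15 kWh/day × 30 days = 450 kWh
First 300 kWh × $0.098 = $29.40
Next 150 kWh × $0.160 = $24.00
Remaining tier: 0 kWh (not reached)
Energy charge = $53.40; + service $20.02 = $73.42 ≈ $73

$73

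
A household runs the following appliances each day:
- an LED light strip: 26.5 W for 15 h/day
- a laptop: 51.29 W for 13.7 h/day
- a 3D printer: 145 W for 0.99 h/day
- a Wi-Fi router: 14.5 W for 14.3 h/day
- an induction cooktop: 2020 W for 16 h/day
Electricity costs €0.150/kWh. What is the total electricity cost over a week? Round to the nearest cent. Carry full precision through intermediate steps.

€35.46

LED light strip: 26.5 W × 15 h × 7 d = 2,782 Wh = 2.783 kWh
laptop: 51.29 W × 13.7 h × 7 d = 4,919 Wh = 4.919 kWh
3D printer: 145 W × 0.99 h × 7 d = 1,005 Wh = 1.005 kWh
Wi-Fi router: 14.5 W × 14.3 h × 7 d = 1,451 Wh = 1.451 kWh
induction cooktop: 2020 W × 16 h × 7 d = 226,240 Wh = 226.2 kWh
Total energy = 2.783 + 4.919 + 1.005 + 1.451 + 226.2 = 236.4 kWh
Cost = 236.4 kWh × €0.150 = €35.46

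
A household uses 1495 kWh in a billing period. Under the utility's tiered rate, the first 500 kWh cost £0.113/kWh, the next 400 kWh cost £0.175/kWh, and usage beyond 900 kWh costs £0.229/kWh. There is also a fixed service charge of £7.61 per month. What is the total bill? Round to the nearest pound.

£270

First 500 kWh × £0.113 = £56.50
Next 400 kWh × £0.175 = £70.00
Remaining 595 kWh × £0.229 = £136.25
Energy charge = £262.75; + service £7.61 = £270.37 ≈ £270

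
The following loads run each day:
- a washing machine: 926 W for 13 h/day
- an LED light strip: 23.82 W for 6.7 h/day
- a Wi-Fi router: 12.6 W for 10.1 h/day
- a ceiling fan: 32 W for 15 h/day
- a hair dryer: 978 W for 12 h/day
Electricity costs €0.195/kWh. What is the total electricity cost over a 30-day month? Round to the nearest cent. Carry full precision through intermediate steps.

washing machine: 926 W × 13 h × 30 d = 361,140 Wh = 361.1 kWh
LED light strip: 23.82 W × 6.7 h × 30 d = 4,788 Wh = 4.788 kWh
Wi-Fi router: 12.6 W × 10.1 h × 30 d = 3,818 Wh = 3.818 kWh
ceiling fan: 32 W × 15 h × 30 d = 14,400 Wh = 14.4 kWh
hair dryer: 978 W × 12 h × 30 d = 352,080 Wh = 352.1 kWh
Total energy = 361.1 + 4.788 + 3.818 + 14.4 + 352.1 = 736.2 kWh
Cost = 736.2 kWh × €0.195 = €143.56

€143.56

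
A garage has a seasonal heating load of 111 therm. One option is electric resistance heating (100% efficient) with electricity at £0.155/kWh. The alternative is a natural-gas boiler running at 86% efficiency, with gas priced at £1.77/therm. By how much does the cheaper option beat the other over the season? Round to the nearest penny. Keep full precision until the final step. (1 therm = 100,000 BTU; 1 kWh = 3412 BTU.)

Heat load = 111 therm × 100,000 = 11,100,000 BTU
Gas: input = 11,100,000 / 0.86 = 12,906,977 BTU = 129.1 therm → 129.1 × £1.77 = £228.45
Electric: 11,100,000 BTU / 3412 = 3,253 kWh → × £0.155 = £504.25
Difference = |£228.45 − £504.25| = £275.80

£275.80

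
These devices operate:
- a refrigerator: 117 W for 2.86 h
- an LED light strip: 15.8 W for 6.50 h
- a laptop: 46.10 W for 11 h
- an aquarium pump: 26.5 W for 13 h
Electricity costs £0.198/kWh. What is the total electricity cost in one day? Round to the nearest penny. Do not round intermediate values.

£0.26

refrigerator: 117 W × 2.86 h = 335 Wh = 0.3346 kWh
LED light strip: 15.8 W × 6.50 h = 103 Wh = 0.1027 kWh
laptop: 46.10 W × 11 h = 507 Wh = 0.5071 kWh
aquarium pump: 26.5 W × 13 h = 344 Wh = 0.3445 kWh
Total energy = 0.3346 + 0.1027 + 0.5071 + 0.3445 = 1.289 kWh
Cost = 1.289 kWh × £0.198 = £0.26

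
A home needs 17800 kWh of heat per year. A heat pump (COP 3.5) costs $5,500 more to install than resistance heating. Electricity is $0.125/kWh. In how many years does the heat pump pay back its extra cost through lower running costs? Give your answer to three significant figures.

3.46 years

Resistance: 17800 kWh × $0.125 = $2,225.00/yr
Heat pump: 17800 / 3.5 = 5086 kWh in → × $0.125 = $635.71/yr
Annual savings = $1,589.29
Payback = $5,500 / $1,589.29 = 3.46 years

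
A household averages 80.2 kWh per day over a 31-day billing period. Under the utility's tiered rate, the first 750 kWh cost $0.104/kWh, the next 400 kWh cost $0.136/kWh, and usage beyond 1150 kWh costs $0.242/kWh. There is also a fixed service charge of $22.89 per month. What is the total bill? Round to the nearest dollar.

Usage = 80.2 kWh/day × 31 days = 2486.2 kWh
First 750 kWh × $0.104 = $78.00
Next 400 kWh × $0.136 = $54.40
Remaining 1336.2 kWh × $0.242 = $323.36
Energy charge = $455.76; + service $22.89 = $478.65 ≈ $479

$479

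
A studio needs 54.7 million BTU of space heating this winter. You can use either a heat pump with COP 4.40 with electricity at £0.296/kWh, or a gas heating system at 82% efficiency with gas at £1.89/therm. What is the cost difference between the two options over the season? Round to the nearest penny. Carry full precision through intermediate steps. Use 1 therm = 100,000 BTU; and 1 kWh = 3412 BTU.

£182.28

Heat load = 54.7 × 10⁶ BTU = 54,700,000 BTU
Gas: input = 54,700,000 / 0.82 = 66,707,317 BTU = 667.1 therm → 667.1 × £1.89 = £1,260.77
Heat pump: 54,700,000 BTU / 3412 = 16,030 kWh heat; / 4.40 = 3,644 kWh in → × £0.296 = £1,078.49
Difference = |£1,260.77 − £1,078.49| = £182.28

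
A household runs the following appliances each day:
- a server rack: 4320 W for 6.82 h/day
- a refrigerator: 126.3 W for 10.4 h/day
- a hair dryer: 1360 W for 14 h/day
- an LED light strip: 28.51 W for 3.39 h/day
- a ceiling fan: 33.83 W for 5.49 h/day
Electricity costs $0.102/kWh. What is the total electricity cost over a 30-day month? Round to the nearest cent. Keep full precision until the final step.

server rack: 4320 W × 6.82 h × 30 d = 883,872 Wh = 883.9 kWh
refrigerator: 126.3 W × 10.4 h × 30 d = 39,406 Wh = 39.41 kWh
hair dryer: 1360 W × 14 h × 30 d = 571,200 Wh = 571.2 kWh
LED light strip: 28.51 W × 3.39 h × 30 d = 2,899 Wh = 2.899 kWh
ceiling fan: 33.83 W × 5.49 h × 30 d = 5,572 Wh = 5.572 kWh
Total energy = 883.9 + 39.41 + 571.2 + 2.899 + 5.572 = 1,503 kWh
Cost = 1,503 kWh × $0.102 = $153.30

$153.30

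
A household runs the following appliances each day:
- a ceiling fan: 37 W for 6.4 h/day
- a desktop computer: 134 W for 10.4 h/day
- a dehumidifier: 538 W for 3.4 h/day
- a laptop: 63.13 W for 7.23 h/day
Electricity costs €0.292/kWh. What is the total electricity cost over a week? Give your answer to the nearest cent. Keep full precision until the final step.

ceiling fan: 37 W × 6.4 h × 7 d = 1,658 Wh = 1.658 kWh
desktop computer: 134 W × 10.4 h × 7 d = 9,755 Wh = 9.755 kWh
dehumidifier: 538 W × 3.4 h × 7 d = 12,804 Wh = 12.8 kWh
laptop: 63.13 W × 7.23 h × 7 d = 3,195 Wh = 3.195 kWh
Total energy = 1.658 + 9.755 + 12.8 + 3.195 = 27.41 kWh
Cost = 27.41 kWh × €0.292 = €8.00

€8.00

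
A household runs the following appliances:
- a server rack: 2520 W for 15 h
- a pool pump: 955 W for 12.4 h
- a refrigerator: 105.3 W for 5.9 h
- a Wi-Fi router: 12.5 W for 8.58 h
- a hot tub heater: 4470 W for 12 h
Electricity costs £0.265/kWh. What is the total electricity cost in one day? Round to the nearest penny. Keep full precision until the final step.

£27.56

server rack: 2520 W × 15 h = 37,800 Wh = 37.8 kWh
pool pump: 955 W × 12.4 h = 11,842 Wh = 11.84 kWh
refrigerator: 105.3 W × 5.9 h = 621 Wh = 0.6213 kWh
Wi-Fi router: 12.5 W × 8.58 h = 107 Wh = 0.1072 kWh
hot tub heater: 4470 W × 12 h = 53,640 Wh = 53.64 kWh
Total energy = 37.8 + 11.84 + 0.6213 + 0.1072 + 53.64 = 104 kWh
Cost = 104 kWh × £0.265 = £27.56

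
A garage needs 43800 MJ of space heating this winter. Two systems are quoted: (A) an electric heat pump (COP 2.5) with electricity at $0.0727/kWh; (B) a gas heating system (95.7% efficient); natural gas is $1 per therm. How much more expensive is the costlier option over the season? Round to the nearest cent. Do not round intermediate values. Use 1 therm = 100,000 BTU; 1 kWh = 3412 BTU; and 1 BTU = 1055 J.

Heat load = 43800 MJ = 43,800,000,000 J / 1055 = 41,516,588 BTU
Gas: input = 41,516,588 / 0.957 = 43,382,014 BTU = 433.8 therm → 433.8 × $1 = $433.82
Heat pump: 41,516,588 BTU / 3412 = 12,170 kWh heat; / 2.5 = 4,867 kWh in → × $0.0727 = $353.84
Difference = |$433.82 − $353.84| = $79.98

$79.98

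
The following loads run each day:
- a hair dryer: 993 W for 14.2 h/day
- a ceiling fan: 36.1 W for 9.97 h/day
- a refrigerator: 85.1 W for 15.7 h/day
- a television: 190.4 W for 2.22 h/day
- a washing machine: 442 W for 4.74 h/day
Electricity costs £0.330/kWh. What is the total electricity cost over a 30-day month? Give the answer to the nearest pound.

£181

hair dryer: 993 W × 14.2 h × 30 d = 423,018 Wh = 423 kWh
ceiling fan: 36.1 W × 9.97 h × 30 d = 10,798 Wh = 10.8 kWh
refrigerator: 85.1 W × 15.7 h × 30 d = 40,082 Wh = 40.08 kWh
television: 190.4 W × 2.22 h × 30 d = 12,681 Wh = 12.68 kWh
washing machine: 442 W × 4.74 h × 30 d = 62,852 Wh = 62.85 kWh
Total energy = 423 + 10.8 + 40.08 + 12.68 + 62.85 = 549.4 kWh
Cost = 549.4 kWh × £0.330 = £181.31 ≈ £181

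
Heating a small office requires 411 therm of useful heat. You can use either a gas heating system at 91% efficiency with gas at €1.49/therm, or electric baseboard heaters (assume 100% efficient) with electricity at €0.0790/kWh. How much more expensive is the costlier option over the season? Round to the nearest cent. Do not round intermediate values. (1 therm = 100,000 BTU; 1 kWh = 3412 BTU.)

Heat load = 411 therm × 100,000 = 41,100,000 BTU
Gas: input = 41,100,000 / 0.910 = 45,164,835 BTU = 451.6 therm → 451.6 × €1.49 = €672.96
Electric: 41,100,000 BTU / 3412 = 12,050 kWh → × €0.0790 = €951.61
Difference = |€672.96 − €951.61| = €278.66

€278.66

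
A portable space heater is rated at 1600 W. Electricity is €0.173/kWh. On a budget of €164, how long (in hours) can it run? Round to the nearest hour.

Energy budget = €164 / €0.173 per kWh = 948 kWh = 947,977 Wh
Runtime = 947,977 Wh / 1600 W = 592.5 h

592 h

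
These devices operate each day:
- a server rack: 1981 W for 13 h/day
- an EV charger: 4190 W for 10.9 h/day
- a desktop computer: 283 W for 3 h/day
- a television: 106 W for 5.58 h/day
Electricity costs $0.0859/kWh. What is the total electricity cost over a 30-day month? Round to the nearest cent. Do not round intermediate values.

server rack: 1981 W × 13 h × 30 d = 772,590 Wh = 772.6 kWh
EV charger: 4190 W × 10.9 h × 30 d = 1,370,130 Wh = 1,370 kWh
desktop computer: 283 W × 3 h × 30 d = 25,470 Wh = 25.47 kWh
television: 106 W × 5.58 h × 30 d = 17,744 Wh = 17.74 kWh
Total energy = 772.6 + 1,370 + 25.47 + 17.74 = 2,186 kWh
Cost = 2,186 kWh × $0.0859 = $187.77

$187.77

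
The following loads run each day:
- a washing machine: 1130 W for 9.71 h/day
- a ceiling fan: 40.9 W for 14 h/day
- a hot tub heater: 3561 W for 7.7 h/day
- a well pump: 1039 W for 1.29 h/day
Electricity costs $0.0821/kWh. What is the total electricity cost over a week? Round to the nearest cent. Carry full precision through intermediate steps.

$23.16

washing machine: 1130 W × 9.71 h × 7 d = 76,806 Wh = 76.81 kWh
ceiling fan: 40.9 W × 14 h × 7 d = 4,008 Wh = 4.008 kWh
hot tub heater: 3561 W × 7.7 h × 7 d = 191,938 Wh = 191.9 kWh
well pump: 1039 W × 1.29 h × 7 d = 9,382 Wh = 9.382 kWh
Total energy = 76.81 + 4.008 + 191.9 + 9.382 = 282.1 kWh
Cost = 282.1 kWh × $0.0821 = $23.16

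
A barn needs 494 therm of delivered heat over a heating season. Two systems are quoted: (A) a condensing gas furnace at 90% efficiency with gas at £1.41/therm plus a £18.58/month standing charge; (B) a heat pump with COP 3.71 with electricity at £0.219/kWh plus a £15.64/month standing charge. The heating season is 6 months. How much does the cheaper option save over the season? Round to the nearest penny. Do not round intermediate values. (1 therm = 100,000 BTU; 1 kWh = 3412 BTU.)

Heat load = 494 therm × 100,000 = 49,400,000 BTU
Gas: input = 49,400,000 / 0.90 = 54,888,889 BTU = 548.9 therm → 548.9 × £1.41 = £773.93; + 6 × £18.58 standing = £885.41
Heat pump: 49,400,000 BTU / 3412 = 14,480 kWh heat; / 3.71 = 3,903 kWh in → × £0.219 = £854.65; + 6 × £15.64 standing = £948.49
Difference = |£885.41 − £948.49| = £63.08

£63.08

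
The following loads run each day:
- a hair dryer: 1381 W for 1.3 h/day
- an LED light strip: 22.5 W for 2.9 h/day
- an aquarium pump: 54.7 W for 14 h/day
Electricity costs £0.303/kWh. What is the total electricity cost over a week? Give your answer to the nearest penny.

hair dryer: 1381 W × 1.3 h × 7 d = 12,567 Wh = 12.57 kWh
LED light strip: 22.5 W × 2.9 h × 7 d = 457 Wh = 0.4567 kWh
aquarium pump: 54.7 W × 14 h × 7 d = 5,361 Wh = 5.361 kWh
Total energy = 12.57 + 0.4567 + 5.361 = 18.38 kWh
Cost = 18.38 kWh × £0.303 = £5.57

£5.57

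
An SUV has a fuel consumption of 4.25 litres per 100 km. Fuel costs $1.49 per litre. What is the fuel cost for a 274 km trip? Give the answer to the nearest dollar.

Fuel = 4.25 L/100 km × 274 km / 100 = 11.64 L
Cost = 11.64 L × $1.49/L = $17.35 ≈ $17

$17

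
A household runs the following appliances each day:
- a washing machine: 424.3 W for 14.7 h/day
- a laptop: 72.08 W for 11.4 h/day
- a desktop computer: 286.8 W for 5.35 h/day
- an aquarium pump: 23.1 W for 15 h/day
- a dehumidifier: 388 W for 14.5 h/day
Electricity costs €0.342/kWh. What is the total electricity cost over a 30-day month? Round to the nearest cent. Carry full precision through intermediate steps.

€149.45

washing machine: 424.3 W × 14.7 h × 30 d = 187,116 Wh = 187.1 kWh
laptop: 72.08 W × 11.4 h × 30 d = 24,651 Wh = 24.65 kWh
desktop computer: 286.8 W × 5.35 h × 30 d = 46,031 Wh = 46.03 kWh
aquarium pump: 23.1 W × 15 h × 30 d = 10,395 Wh = 10.39 kWh
dehumidifier: 388 W × 14.5 h × 30 d = 168,780 Wh = 168.8 kWh
Total energy = 187.1 + 24.65 + 46.03 + 10.39 + 168.8 = 437 kWh
Cost = 437 kWh × €0.342 = €149.45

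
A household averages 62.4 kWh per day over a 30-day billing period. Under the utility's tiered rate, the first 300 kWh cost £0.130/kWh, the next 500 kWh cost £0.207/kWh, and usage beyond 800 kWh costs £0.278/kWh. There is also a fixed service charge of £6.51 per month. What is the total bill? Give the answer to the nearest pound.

Usage = 62.4 kWh/day × 30 days = 1872 kWh
First 300 kWh × £0.130 = £39.00
Next 500 kWh × £0.207 = £103.50
Remaining 1072 kWh × £0.278 = £298.02
Energy charge = £440.52; + service £6.51 = £447.03 ≈ £447

£447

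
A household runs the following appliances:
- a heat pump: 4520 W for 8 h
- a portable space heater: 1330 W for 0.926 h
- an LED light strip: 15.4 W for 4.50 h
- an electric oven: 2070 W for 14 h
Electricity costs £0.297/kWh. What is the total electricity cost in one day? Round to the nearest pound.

heat pump: 4520 W × 8 h = 36,160 Wh = 36.16 kWh
portable space heater: 1330 W × 0.926 h = 1,232 Wh = 1.232 kWh
LED light strip: 15.4 W × 4.50 h = 69 Wh = 0.0693 kWh
electric oven: 2070 W × 14 h = 28,980 Wh = 28.98 kWh
Total energy = 36.16 + 1.232 + 0.0693 + 28.98 = 66.44 kWh
Cost = 66.44 kWh × £0.297 = £19.73 ≈ £20

£20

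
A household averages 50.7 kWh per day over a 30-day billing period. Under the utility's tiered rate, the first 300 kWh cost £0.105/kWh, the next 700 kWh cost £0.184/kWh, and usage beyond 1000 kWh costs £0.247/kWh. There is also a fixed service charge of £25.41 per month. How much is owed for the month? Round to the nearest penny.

£314.40

Usage = 50.7 kWh/day × 30 days = 1521 kWh
First 300 kWh × £0.105 = £31.50
Next 700 kWh × £0.184 = £128.80
Remaining 521 kWh × £0.247 = £128.69
Energy charge = £288.99; + service £25.41 = £314.40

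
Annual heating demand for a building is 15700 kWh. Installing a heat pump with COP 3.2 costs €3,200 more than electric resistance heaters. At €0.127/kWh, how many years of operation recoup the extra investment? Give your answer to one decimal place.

2.3 years

Resistance: 15700 kWh × €0.127 = €1,993.90/yr
Heat pump: 15700 / 3.2 = 4906 kWh in → × €0.127 = €623.09/yr
Annual savings = €1,370.81
Payback = €3,200 / €1,370.81 = 2.33 years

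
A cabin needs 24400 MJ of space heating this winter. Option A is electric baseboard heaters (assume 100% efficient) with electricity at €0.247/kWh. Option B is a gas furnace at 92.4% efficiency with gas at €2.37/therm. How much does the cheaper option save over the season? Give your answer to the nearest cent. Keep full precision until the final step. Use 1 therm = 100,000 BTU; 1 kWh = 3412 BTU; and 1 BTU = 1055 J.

Heat load = 24400 MJ = 24,400,000,000 J / 1055 = 23,127,962 BTU
Gas: input = 23,127,962 / 0.924 = 25,030,262 BTU = 250.3 therm → 250.3 × €2.37 = €593.22
Electric: 23,127,962 BTU / 3412 = 6,778 kWh → × €0.247 = €1,674.27
Difference = |€593.22 − €1,674.27| = €1,081.05

€1081.05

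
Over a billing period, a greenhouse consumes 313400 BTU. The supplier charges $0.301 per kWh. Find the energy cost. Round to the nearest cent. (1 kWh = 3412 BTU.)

$27.65

313400 BTU × (0.00029308 kWh/BTU) = 91.85 kWh
Cost = 91.85 kWh × $0.301/kWh = $27.65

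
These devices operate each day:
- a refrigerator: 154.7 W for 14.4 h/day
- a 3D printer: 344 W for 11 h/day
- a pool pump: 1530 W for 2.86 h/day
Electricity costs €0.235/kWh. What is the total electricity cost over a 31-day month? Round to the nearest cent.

refrigerator: 154.7 W × 14.4 h × 31 d = 69,058 Wh = 69.06 kWh
3D printer: 344 W × 11 h × 31 d = 117,304 Wh = 117.3 kWh
pool pump: 1530 W × 2.86 h × 31 d = 135,650 Wh = 135.6 kWh
Total energy = 69.06 + 117.3 + 135.6 = 322 kWh
Cost = 322 kWh × €0.235 = €75.67

€75.67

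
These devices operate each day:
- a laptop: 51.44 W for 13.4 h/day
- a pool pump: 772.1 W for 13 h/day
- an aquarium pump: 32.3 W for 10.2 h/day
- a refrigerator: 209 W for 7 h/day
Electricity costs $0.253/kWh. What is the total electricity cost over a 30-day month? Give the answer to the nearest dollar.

laptop: 51.44 W × 13.4 h × 30 d = 20,679 Wh = 20.68 kWh
pool pump: 772.1 W × 13 h × 30 d = 301,119 Wh = 301.1 kWh
aquarium pump: 32.3 W × 10.2 h × 30 d = 9,884 Wh = 9.884 kWh
refrigerator: 209 W × 7 h × 30 d = 43,890 Wh = 43.89 kWh
Total energy = 20.68 + 301.1 + 9.884 + 43.89 = 375.6 kWh
Cost = 375.6 kWh × $0.253 = $95.02 ≈ $95

$95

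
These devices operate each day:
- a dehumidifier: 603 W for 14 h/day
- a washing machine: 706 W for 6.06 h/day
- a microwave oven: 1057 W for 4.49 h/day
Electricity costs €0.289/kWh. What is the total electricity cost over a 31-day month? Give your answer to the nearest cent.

dehumidifier: 603 W × 14 h × 31 d = 261,702 Wh = 261.7 kWh
washing machine: 706 W × 6.06 h × 31 d = 132,629 Wh = 132.6 kWh
microwave oven: 1057 W × 4.49 h × 31 d = 147,124 Wh = 147.1 kWh
Total energy = 261.7 + 132.6 + 147.1 = 541.5 kWh
Cost = 541.5 kWh × €0.289 = €156.48

€156.48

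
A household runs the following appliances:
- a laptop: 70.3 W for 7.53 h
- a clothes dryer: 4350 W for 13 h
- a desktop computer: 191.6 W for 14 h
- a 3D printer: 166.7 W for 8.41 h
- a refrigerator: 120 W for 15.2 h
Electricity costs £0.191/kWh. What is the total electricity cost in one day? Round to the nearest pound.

£12

laptop: 70.3 W × 7.53 h = 529 Wh = 0.5294 kWh
clothes dryer: 4350 W × 13 h = 56,550 Wh = 56.55 kWh
desktop computer: 191.6 W × 14 h = 2,682 Wh = 2.682 kWh
3D printer: 166.7 W × 8.41 h = 1,402 Wh = 1.402 kWh
refrigerator: 120 W × 15.2 h = 1,824 Wh = 1.824 kWh
Total energy = 0.5294 + 56.55 + 2.682 + 1.402 + 1.824 = 62.99 kWh
Cost = 62.99 kWh × £0.191 = £12.03 ≈ £12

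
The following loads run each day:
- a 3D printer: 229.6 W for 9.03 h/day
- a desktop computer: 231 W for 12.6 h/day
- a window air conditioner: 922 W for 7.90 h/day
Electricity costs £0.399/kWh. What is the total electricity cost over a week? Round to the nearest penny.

3D printer: 229.6 W × 9.03 h × 7 d = 14,513 Wh = 14.51 kWh
desktop computer: 231 W × 12.6 h × 7 d = 20,374 Wh = 20.37 kWh
window air conditioner: 922 W × 7.90 h × 7 d = 50,987 Wh = 50.99 kWh
Total energy = 14.51 + 20.37 + 50.99 = 85.87 kWh
Cost = 85.87 kWh × £0.399 = £34.26

£34.26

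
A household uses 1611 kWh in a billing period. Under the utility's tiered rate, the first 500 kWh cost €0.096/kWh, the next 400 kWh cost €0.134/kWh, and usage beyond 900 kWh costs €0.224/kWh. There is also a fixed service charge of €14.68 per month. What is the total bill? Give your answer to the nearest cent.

€275.54

First 500 kWh × €0.096 = €48.00
Next 400 kWh × €0.134 = €53.60
Remaining 711 kWh × €0.224 = €159.26
Energy charge = €260.86; + service €14.68 = €275.54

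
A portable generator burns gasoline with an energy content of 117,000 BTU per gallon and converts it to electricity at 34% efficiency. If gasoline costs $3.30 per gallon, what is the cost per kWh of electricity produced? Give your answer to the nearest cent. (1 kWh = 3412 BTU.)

$0.28

Electrical output per gallon = 117,000 BTU × 0.34 / 3412 BTU/kWh = 11.66 kWh
Cost per kWh = $3.30 / 11.66 kWh = $0.283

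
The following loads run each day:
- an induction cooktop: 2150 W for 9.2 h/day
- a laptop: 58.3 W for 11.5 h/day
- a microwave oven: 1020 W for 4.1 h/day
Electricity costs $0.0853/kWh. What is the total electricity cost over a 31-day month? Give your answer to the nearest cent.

induction cooktop: 2150 W × 9.2 h × 31 d = 613,180 Wh = 613.2 kWh
laptop: 58.3 W × 11.5 h × 31 d = 20,784 Wh = 20.78 kWh
microwave oven: 1020 W × 4.1 h × 31 d = 129,642 Wh = 129.6 kWh
Total energy = 613.2 + 20.78 + 129.6 = 763.6 kWh
Cost = 763.6 kWh × $0.0853 = $65.14

$65.14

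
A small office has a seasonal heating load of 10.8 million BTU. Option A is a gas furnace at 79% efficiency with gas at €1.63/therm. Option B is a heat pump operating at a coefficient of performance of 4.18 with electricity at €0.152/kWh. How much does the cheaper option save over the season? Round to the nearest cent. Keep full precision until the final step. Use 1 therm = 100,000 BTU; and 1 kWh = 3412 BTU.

€107.73

Heat load = 10.8 × 10⁶ BTU = 10,800,000 BTU
Gas: input = 10,800,000 / 0.79 = 13,670,886 BTU = 136.7 therm → 136.7 × €1.63 = €222.84
Heat pump: 10,800,000 BTU / 3412 = 3,165 kWh heat; / 4.18 = 757.2 kWh in → × €0.152 = €115.10
Difference = |€222.84 − €115.10| = €107.73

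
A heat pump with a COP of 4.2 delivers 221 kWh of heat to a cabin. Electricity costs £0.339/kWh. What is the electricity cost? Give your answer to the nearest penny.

£17.84

Electrical input = 221 kWh / 4.2 = 52.62 kWh
Cost = 52.62 × £0.339/kWh = £17.84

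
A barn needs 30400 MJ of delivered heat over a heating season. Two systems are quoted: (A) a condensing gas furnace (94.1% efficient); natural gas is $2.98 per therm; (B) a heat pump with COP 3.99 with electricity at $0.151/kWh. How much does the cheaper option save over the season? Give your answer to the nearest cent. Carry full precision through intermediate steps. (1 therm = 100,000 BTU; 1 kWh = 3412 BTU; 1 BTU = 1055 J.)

$592.92

Heat load = 30400 MJ = 30,400,000,000 J / 1055 = 28,815,166 BTU
Gas: input = 28,815,166 / 0.941 = 30,621,855 BTU = 306.2 therm → 306.2 × $2.98 = $912.53
Heat pump: 28,815,166 BTU / 3412 = 8,445 kWh heat; / 3.99 = 2,117 kWh in → × $0.151 = $319.61
Difference = |$912.53 − $319.61| = $592.92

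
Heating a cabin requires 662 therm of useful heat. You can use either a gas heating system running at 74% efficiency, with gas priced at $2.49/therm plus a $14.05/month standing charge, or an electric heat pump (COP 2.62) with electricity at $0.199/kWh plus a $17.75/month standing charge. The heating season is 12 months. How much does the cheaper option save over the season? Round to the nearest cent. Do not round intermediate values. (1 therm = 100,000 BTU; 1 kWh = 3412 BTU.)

$709.47

Heat load = 662 therm × 100,000 = 66,200,000 BTU
Gas: input = 66,200,000 / 0.74 = 89,459,459 BTU = 894.6 therm → 894.6 × $2.49 = $2,227.54; + 12 × $14.05 standing = $2,396.14
Heat pump: 66,200,000 BTU / 3412 = 19,400 kWh heat; / 2.62 = 7,405 kWh in → × $0.199 = $1,473.67; + 12 × $17.75 standing = $1,686.67
Difference = |$2,396.14 − $1,686.67| = $709.47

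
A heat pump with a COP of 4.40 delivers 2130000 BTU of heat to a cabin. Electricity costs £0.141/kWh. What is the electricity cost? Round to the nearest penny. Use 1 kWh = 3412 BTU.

Heat delivered = 2,130,000 BTU / 3412 = 624.3 kWh
Electrical input = 624.3 kWh / 4.40 = 141.9 kWh
Cost = 141.9 × £0.141/kWh = £20.00

£20.00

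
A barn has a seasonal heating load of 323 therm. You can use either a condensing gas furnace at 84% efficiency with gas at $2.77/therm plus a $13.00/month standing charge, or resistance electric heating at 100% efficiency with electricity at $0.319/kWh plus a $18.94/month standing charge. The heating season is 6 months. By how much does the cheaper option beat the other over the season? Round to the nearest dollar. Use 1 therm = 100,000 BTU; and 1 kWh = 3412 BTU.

Heat load = 323 therm × 100,000 = 32,300,000 BTU
Gas: input = 32,300,000 / 0.84 = 38,452,381 BTU = 384.5 therm → 384.5 × $2.77 = $1,065.13; + 6 × $13.00 standing = $1,143.13
Electric: 32,300,000 BTU / 3412 = 9,467 kWh → × $0.319 = $3,019.84; + 6 × $18.94 standing = $3,133.48
Difference = |$1,143.13 − $3,133.48| = $1,990.35 ≈ $1990

$1990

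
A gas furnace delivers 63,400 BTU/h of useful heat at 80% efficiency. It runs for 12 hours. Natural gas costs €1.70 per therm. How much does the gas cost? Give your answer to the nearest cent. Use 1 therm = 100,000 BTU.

Heat delivered = 63,400 BTU/h × 12 h = 760,800 BTU
Gas input = 760,800 / 0.80 = 951,000 BTU
= 951,000 / 100,000 = 9.51 therm
Cost = 9.51 × €1.70/therm = €16.17

€16.17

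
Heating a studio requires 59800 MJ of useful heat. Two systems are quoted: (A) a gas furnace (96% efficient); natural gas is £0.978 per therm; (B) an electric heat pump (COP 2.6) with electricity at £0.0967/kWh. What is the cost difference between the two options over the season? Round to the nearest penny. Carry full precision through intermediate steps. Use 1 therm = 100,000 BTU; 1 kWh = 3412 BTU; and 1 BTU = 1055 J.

Heat load = 59800 MJ = 59,800,000,000 J / 1055 = 56,682,464 BTU
Gas: input = 56,682,464 / 0.960 = 59,044,234 BTU = 590.4 therm → 590.4 × £0.978 = £577.45
Heat pump: 56,682,464 BTU / 3412 = 16,610 kWh heat; / 2.6 = 6,389 kWh in → × £0.0967 = £617.86
Difference = |£577.45 − £617.86| = £40.41

£40.41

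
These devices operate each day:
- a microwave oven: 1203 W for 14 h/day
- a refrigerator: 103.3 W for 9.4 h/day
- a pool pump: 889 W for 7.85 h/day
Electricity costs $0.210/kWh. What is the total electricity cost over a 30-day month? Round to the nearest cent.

microwave oven: 1203 W × 14 h × 30 d = 505,260 Wh = 505.3 kWh
refrigerator: 103.3 W × 9.4 h × 30 d = 29,131 Wh = 29.13 kWh
pool pump: 889 W × 7.85 h × 30 d = 209,360 Wh = 209.4 kWh
Total energy = 505.3 + 29.13 + 209.4 = 743.8 kWh
Cost = 743.8 kWh × $0.210 = $156.19

$156.19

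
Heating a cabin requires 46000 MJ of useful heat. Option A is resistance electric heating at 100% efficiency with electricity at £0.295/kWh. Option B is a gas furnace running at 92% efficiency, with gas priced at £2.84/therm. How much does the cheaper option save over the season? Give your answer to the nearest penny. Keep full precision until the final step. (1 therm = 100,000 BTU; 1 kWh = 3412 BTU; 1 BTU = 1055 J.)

Heat load = 46000 MJ = 46,000,000,000 J / 1055 = 43,601,896 BTU
Gas: input = 43,601,896 / 0.92 = 47,393,365 BTU = 473.9 therm → 473.9 × £2.84 = £1,345.97
Electric: 43,601,896 BTU / 3412 = 12,780 kWh → × £0.295 = £3,769.80
Difference = |£1,345.97 − £3,769.80| = £2,423.83

£2423.83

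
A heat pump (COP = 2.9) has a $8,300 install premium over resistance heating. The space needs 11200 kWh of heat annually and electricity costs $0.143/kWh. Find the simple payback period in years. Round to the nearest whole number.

8 years

Resistance: 11200 kWh × $0.143 = $1,601.60/yr
Heat pump: 11200 / 2.9 = 3862 kWh in → × $0.143 = $552.28/yr
Annual savings = $1,049.32
Payback = $8,300 / $1,049.32 = 7.91 years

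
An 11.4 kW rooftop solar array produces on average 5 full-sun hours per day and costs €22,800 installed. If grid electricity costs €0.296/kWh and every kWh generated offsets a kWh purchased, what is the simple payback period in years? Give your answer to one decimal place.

Daily generation = 11.4 kW × 5 h = 57 kWh
Annual generation = 57 × 365 = 20805 kWh
Annual savings = 20805 × €0.296 = €6,158.28
Payback = €22,800 / €6,158.28 = 3.7 years

3.7 years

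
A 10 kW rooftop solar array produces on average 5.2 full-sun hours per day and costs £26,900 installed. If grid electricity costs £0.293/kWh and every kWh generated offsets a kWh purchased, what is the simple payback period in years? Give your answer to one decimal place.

4.8 years

Daily generation = 10 kW × 5.2 h = 52 kWh
Annual generation = 52 × 365 = 18980 kWh
Annual savings = 18980 × £0.293 = £5,561.14
Payback = £26,900 / £5,561.14 = 4.84 years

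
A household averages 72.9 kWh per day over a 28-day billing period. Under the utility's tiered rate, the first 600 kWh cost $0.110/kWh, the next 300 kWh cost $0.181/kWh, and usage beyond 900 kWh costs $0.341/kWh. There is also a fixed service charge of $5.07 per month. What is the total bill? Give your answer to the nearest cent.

Usage = 72.9 kWh/day × 28 days = 2041.2 kWh
First 600 kWh × $0.110 = $66.00
Next 300 kWh × $0.181 = $54.30
Remaining 1141.2 kWh × $0.341 = $389.15
Energy charge = $509.45; + service $5.07 = $514.52

$514.52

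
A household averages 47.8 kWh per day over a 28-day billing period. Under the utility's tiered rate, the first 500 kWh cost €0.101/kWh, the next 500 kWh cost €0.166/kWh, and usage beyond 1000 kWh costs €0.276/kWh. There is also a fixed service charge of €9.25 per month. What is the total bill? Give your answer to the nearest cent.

Usage = 47.8 kWh/day × 28 days = 1338.4 kWh
First 500 kWh × €0.101 = €50.50
Next 500 kWh × €0.166 = €83.00
Remaining 338.4 kWh × €0.276 = €93.40
Energy charge = €226.90; + service €9.25 = €236.15

€236.15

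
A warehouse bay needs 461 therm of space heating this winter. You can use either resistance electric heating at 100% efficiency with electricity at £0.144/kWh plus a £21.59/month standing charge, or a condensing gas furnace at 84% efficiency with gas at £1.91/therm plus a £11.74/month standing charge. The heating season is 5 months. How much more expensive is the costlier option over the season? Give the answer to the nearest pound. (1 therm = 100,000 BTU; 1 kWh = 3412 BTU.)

Heat load = 461 therm × 100,000 = 46,100,000 BTU
Gas: input = 46,100,000 / 0.84 = 54,880,952 BTU = 548.8 therm → 548.8 × £1.91 = £1,048.23; + 5 × £11.74 standing = £1,106.93
Electric: 46,100,000 BTU / 3412 = 13,510 kWh → × £0.144 = £1,945.60; + 5 × £21.59 standing = £2,053.55
Difference = |£1,106.93 − £2,053.55| = £946.63 ≈ £947

£947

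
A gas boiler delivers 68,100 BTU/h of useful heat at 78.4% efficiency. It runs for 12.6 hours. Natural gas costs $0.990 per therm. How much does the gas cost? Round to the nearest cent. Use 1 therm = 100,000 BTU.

$10.84

Heat delivered = 68,100 BTU/h × 12.6 h = 858,060 BTU
Gas input = 858,060 / 0.784 = 1,094,464 BTU
= 1,094,464 / 100,000 = 10.94 therm
Cost = 10.94 × $0.990/therm = $10.84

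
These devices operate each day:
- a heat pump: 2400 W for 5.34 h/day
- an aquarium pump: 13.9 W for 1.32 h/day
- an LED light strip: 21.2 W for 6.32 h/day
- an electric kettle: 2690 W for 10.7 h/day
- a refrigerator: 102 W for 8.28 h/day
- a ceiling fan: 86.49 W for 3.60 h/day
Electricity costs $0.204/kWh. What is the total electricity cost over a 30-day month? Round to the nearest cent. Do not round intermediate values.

$262.59

heat pump: 2400 W × 5.34 h × 30 d = 384,480 Wh = 384.5 kWh
aquarium pump: 13.9 W × 1.32 h × 30 d = 550 Wh = 0.5504 kWh
LED light strip: 21.2 W × 6.32 h × 30 d = 4,020 Wh = 4.02 kWh
electric kettle: 2690 W × 10.7 h × 30 d = 863,490 Wh = 863.5 kWh
refrigerator: 102 W × 8.28 h × 30 d = 25,337 Wh = 25.34 kWh
ceiling fan: 86.49 W × 3.60 h × 30 d = 9,341 Wh = 9.341 kWh
Total energy = 384.5 + 0.5504 + 4.02 + 863.5 + 25.34 + 9.341 = 1,287 kWh
Cost = 1,287 kWh × $0.204 = $262.59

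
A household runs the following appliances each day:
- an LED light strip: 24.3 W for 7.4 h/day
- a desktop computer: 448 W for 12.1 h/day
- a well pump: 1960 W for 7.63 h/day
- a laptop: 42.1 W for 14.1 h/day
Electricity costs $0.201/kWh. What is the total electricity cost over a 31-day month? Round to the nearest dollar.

$132

LED light strip: 24.3 W × 7.4 h × 31 d = 5,574 Wh = 5.574 kWh
desktop computer: 448 W × 12.1 h × 31 d = 168,045 Wh = 168 kWh
well pump: 1960 W × 7.63 h × 31 d = 463,599 Wh = 463.6 kWh
laptop: 42.1 W × 14.1 h × 31 d = 18,402 Wh = 18.4 kWh
Total energy = 5.574 + 168 + 463.6 + 18.4 = 655.6 kWh
Cost = 655.6 kWh × $0.201 = $131.78 ≈ $132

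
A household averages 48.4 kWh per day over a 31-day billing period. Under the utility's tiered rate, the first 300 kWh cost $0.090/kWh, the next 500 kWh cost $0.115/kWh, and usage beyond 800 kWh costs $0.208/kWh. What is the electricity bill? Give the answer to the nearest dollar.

Usage = 48.4 kWh/day × 31 days = 1500.4 kWh
First 300 kWh × $0.090 = $27.00
Next 500 kWh × $0.115 = $57.50
Remaining 700.4 kWh × $0.208 = $145.68
Total = $230.18 ≈ $230

$230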